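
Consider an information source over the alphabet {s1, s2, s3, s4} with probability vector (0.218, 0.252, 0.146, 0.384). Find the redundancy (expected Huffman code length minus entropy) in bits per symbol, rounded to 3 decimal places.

0.064 bits

Entropy H = −Σ p log₂ p ≈ 1.9157 bits.
Huffman merges: 73/500+109/500→91/250; 63/250+91/250→77/125; 48/125+77/125→1. L = 99/50 ≈ 1.9800.
L − H = 1.9800 − 1.9157 = 0.064 bits.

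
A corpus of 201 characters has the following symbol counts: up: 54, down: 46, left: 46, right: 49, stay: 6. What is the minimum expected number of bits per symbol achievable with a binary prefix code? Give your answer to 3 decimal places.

2.259 bits/symbol

Probabilities are the counts divided by 201.
Repeatedly combine the two least-probable nodes; the expected code length is the sum of the merged weights.
merge 2/67 + 46/201 → 52/201
merge 46/201 + 49/201 → 95/201
merge 52/201 + 18/67 → 106/201
merge 95/201 + 106/201 → 1
L = 52/201 + 95/201 + 106/201 + 1 = 454/201 ≈ 2.259 bits/symbol.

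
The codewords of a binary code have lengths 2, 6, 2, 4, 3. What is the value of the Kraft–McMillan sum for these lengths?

With common denominator 2^6 = 64: Σ 2^(−ℓᵢ) = 16/64 + 1/64 + 16/64 + 4/64 + 8/64 = 45/64 = 0.703125.

0.703125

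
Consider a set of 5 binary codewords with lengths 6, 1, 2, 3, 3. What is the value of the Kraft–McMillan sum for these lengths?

1.015625

With common denominator 2^6 = 64: Σ 2^(−ℓᵢ) = 1/64 + 32/64 + 16/64 + 8/64 + 8/64 = 65/64 = 1.015625.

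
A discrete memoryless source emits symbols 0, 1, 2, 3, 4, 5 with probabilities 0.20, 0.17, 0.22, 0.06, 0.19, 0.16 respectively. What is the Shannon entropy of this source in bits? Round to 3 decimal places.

H = −Σ pᵢ log₂ pᵢ.
−0.20·log₂(0.20) = 0.4644
−0.17·log₂(0.17) = 0.4346
−0.22·log₂(0.22) = 0.4806
−0.06·log₂(0.06) = 0.2435
−0.19·log₂(0.19) = 0.4552
−0.16·log₂(0.16) = 0.4230
Sum ≈ 2.5013 → 2.501 bits.

2.501 bits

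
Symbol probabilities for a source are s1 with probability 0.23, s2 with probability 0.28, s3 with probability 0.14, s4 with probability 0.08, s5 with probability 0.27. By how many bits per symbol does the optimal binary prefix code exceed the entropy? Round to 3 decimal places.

0.019 bits

Entropy H = −Σ p log₂ p ≈ 2.2005 bits.
Huffman merges: 2/25+7/50→11/50; 11/50+23/100→9/20; 27/100+7/25→11/20; 9/20+11/20→1. L = 111/50 ≈ 2.2200.
L − H = 2.2200 − 2.2005 = 0.019 bits.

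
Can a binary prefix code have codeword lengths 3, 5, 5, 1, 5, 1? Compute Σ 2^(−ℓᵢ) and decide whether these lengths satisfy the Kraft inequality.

1.21875; no

With common denominator 2^5 = 32: Σ 2^(−ℓᵢ) = 4/32 + 1/32 + 1/32 + 16/32 + 1/32 + 16/32 = 39/32 = 1.21875.
Kraft's inequality requires Σ ≤ 1; here Σ = 1.21875 > 1, so no such prefix code exists.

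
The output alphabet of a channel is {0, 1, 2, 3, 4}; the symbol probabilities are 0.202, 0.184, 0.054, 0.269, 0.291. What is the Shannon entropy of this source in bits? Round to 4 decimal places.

H = −Σ pᵢ log₂ pᵢ.
−0.202·log₂(0.202) = 0.4661
−0.184·log₂(0.184) = 0.4494
−0.054·log₂(0.054) = 0.2274
−0.269·log₂(0.269) = 0.5096
−0.291·log₂(0.291) = 0.5182
Sum ≈ 2.1707 → 2.1707 bits.

2.1707 bits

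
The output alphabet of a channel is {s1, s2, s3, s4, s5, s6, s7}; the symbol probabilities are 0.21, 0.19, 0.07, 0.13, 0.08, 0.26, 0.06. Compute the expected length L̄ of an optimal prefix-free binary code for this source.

2.66 bits/symbol

Repeatedly combine the two least-probable nodes; the expected code length is the sum of the merged weights.
merge 3/50 + 7/100 → 13/100
merge 2/25 + 13/100 → 21/100
merge 13/100 + 19/100 → 8/25
merge 21/100 + 21/100 → 21/50
merge 13/50 + 8/25 → 29/50
merge 21/50 + 29/50 → 1
L = 13/100 + 21/100 + 8/25 + 21/50 + 29/50 + 1 = 133/50 = 2.66 bits/symbol.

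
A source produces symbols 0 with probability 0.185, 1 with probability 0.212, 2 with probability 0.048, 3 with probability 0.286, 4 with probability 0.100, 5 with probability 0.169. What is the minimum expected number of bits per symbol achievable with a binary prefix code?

Repeatedly combine the two least-probable nodes; the expected code length is the sum of the merged weights.
merge 6/125 + 1/10 → 37/250
merge 37/250 + 169/1000 → 317/1000
merge 37/200 + 53/250 → 397/1000
merge 143/500 + 317/1000 → 603/1000
merge 397/1000 + 603/1000 → 1
L = 37/250 + 317/1000 + 397/1000 + 603/1000 + 1 = 493/200 = 2.465 bits/symbol.

2.465 bits/symbol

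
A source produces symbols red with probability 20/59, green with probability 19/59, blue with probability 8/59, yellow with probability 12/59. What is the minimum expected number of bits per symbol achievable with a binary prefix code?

Repeatedly combine the two least-probable nodes; the expected code length is the sum of the merged weights.
merge 8/59 + 12/59 → 20/59
merge 19/59 + 20/59 → 39/59
merge 20/59 + 39/59 → 1
L = 20/59 + 39/59 + 1 = 2 bits/symbol.

2 bits/symbol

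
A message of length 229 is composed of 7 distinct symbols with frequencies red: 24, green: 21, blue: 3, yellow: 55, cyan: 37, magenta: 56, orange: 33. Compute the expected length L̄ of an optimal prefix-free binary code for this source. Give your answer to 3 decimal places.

Probabilities are the counts divided by 229.
Repeatedly combine the two least-probable nodes; the expected code length is the sum of the merged weights.
merge 3/229 + 21/229 → 24/229
merge 24/229 + 24/229 → 48/229
merge 33/229 + 37/229 → 70/229
merge 48/229 + 55/229 → 103/229
merge 56/229 + 70/229 → 126/229
merge 103/229 + 126/229 → 1
L = 24/229 + 48/229 + 70/229 + 103/229 + 126/229 + 1 = 600/229 ≈ 2.620 bits/symbol.

2.620 bits/symbol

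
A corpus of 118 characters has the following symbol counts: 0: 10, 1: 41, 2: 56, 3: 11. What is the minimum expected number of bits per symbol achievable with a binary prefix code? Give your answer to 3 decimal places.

1.703 bits/symbol

Probabilities are the counts divided by 118.
Repeatedly combine the two least-probable nodes; the expected code length is the sum of the merged weights.
merge 5/59 + 11/118 → 21/118
merge 21/118 + 41/118 → 31/59
merge 28/59 + 31/59 → 1
L = 21/118 + 31/59 + 1 = 201/118 ≈ 1.703 bits/symbol.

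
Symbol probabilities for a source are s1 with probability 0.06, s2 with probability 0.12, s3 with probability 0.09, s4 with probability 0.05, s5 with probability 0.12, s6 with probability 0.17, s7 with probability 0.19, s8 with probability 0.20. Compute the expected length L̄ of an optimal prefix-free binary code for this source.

2.91 bits/symbol

Repeatedly combine the two least-probable nodes; the expected code length is the sum of the merged weights.
merge 1/20 + 3/50 → 11/100
merge 9/100 + 11/100 → 1/5
merge 3/25 + 3/25 → 6/25
merge 17/100 + 19/100 → 9/25
merge 1/5 + 1/5 → 2/5
merge 6/25 + 9/25 → 3/5
merge 2/5 + 3/5 → 1
L = 11/100 + 1/5 + 6/25 + 9/25 + 2/5 + 3/5 + 1 = 291/100 = 2.91 bits/symbol.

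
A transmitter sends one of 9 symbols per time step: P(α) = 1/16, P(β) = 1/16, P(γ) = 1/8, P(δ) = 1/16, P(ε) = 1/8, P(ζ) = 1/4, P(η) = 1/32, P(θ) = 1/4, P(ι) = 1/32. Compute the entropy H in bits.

2.8125 bits

Each probability is a power of 1/2, so log₂(1/p) is an integer.
H = Σ p·log₂(1/p) = 1/16·4 + 1/16·4 + 1/8·3 + 1/16·4 + 1/8·3 + 1/4·2 + 1/32·5 + 1/4·2 + 1/32·5 = 2.8125 bits.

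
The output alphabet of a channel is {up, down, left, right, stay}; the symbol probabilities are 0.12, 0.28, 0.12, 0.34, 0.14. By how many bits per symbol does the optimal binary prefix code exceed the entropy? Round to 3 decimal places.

0.065 bits

Entropy H = −Σ p log₂ p ≈ 2.1746 bits.
Huffman merges: 3/25+3/25→6/25; 7/50+6/25→19/50; 7/25+17/50→31/50; 19/50+31/50→1. L = 56/25 ≈ 2.2400.
L − H = 2.2400 − 2.1746 = 0.065 bits.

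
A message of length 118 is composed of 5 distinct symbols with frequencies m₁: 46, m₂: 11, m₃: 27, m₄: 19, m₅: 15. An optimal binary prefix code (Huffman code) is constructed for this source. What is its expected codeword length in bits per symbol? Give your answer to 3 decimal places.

2.212 bits/symbol

Probabilities are the counts divided by 118.
Repeatedly combine the two least-probable nodes; the expected code length is the sum of the merged weights.
merge 11/118 + 15/118 → 13/59
merge 19/118 + 13/59 → 45/118
merge 27/118 + 45/118 → 36/59
merge 23/59 + 36/59 → 1
L = 13/59 + 45/118 + 36/59 + 1 = 261/118 ≈ 2.212 bits/symbol.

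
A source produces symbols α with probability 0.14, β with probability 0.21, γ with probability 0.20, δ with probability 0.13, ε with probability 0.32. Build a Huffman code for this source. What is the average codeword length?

2.27 bits/symbol

Repeatedly combine the two least-probable nodes; the expected code length is the sum of the merged weights.
merge 13/100 + 7/50 → 27/100
merge 1/5 + 21/100 → 41/100
merge 27/100 + 8/25 → 59/100
merge 41/100 + 59/100 → 1
L = 27/100 + 41/100 + 59/100 + 1 = 227/100 = 2.27 bits/symbol.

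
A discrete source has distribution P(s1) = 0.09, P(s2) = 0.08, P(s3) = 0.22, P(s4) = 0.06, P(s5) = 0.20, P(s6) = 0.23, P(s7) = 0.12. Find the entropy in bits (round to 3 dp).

2.647 bits

H = −Σ pᵢ log₂ pᵢ.
−0.09·log₂(0.09) = 0.3127
−0.08·log₂(0.08) = 0.2915
−0.22·log₂(0.22) = 0.4806
−0.06·log₂(0.06) = 0.2435
−0.20·log₂(0.20) = 0.4644
−0.23·log₂(0.23) = 0.4877
−0.12·log₂(0.12) = 0.3671
Sum ≈ 2.6474 → 2.647 bits.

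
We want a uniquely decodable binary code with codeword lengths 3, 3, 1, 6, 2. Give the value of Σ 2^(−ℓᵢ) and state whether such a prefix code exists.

With common denominator 2^6 = 64: Σ 2^(−ℓᵢ) = 8/64 + 8/64 + 32/64 + 1/64 + 16/64 = 65/64 = 1.015625.
Kraft's inequality requires Σ ≤ 1; here Σ = 1.015625 > 1, so no such prefix code exists.

1.015625; no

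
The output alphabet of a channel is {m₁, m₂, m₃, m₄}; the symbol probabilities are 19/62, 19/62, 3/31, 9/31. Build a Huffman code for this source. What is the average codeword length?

2 bits/symbol

Repeatedly combine the two least-probable nodes; the expected code length is the sum of the merged weights.
merge 3/31 + 9/31 → 12/31
merge 19/62 + 19/62 → 19/31
merge 12/31 + 19/31 → 1
L = 12/31 + 19/31 + 1 = 2 bits/symbol.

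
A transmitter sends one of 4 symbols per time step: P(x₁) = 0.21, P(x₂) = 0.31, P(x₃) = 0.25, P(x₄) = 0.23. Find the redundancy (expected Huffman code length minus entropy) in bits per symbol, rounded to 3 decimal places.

0.016 bits

Entropy H = −Σ p log₂ p ≈ 1.9843 bits.
Huffman merges: 21/100+23/100→11/25; 1/4+31/100→14/25; 11/25+14/25→1. L = 2 ≈ 2.0000.
L − H = 2.0000 − 1.9843 = 0.016 bits.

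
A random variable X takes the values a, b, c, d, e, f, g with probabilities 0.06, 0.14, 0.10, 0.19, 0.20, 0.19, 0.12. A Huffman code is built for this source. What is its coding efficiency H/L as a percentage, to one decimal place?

Entropy H = −Σ p log₂ p ≈ 2.7147 bits.
Huffman merges: 3/50+1/10→4/25; 3/25+7/50→13/50; 4/25+19/100→7/20; 19/100+1/5→39/100; 13/50+7/20→61/100; 39/100+61/100→1. L = 277/100 ≈ 2.7700.
Efficiency = H/L = 2.7147/2.7700 = 98.0%.

98.0%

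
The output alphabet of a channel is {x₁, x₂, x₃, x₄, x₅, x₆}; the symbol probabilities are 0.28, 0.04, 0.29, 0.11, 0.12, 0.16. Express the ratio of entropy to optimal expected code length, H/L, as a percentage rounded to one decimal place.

Entropy H = −Σ p log₂ p ≈ 2.3582 bits.
Huffman merges: 1/25+11/100→3/20; 3/25+3/20→27/100; 4/25+27/100→43/100; 7/25+29/100→57/100; 43/100+57/100→1. L = 121/50 ≈ 2.4200.
Efficiency = H/L = 2.3582/2.4200 = 97.4%.

97.4%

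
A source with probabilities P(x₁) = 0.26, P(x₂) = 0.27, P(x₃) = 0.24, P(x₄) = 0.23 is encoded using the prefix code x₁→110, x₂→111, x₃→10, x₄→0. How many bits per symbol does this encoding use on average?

2.3 bits/symbol

L̄ = Σ pᵢ·ℓᵢ = 0.26·3 + 0.27·3 + 0.24·2 + 0.23·1 = 2.3 bits/symbol.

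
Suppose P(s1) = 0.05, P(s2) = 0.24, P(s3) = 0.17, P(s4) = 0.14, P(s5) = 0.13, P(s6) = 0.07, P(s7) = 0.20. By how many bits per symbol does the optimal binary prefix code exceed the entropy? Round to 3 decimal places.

Entropy H = −Σ p log₂ p ≈ 2.6575 bits.
Huffman merges: 1/20+7/100→3/25; 3/25+13/100→1/4; 7/50+17/100→31/100; 1/5+6/25→11/25; 1/4+31/100→14/25; 11/25+14/25→1. L = 67/25 ≈ 2.6800.
L − H = 2.6800 − 2.6575 = 0.022 bits.

0.022 bits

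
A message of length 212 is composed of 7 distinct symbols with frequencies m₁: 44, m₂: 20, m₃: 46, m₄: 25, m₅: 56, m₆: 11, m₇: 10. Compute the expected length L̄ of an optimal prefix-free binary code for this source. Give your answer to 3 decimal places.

2.604 bits/symbol

Probabilities are the counts divided by 212.
Repeatedly combine the two least-probable nodes; the expected code length is the sum of the merged weights.
merge 5/106 + 11/212 → 21/212
merge 5/53 + 21/212 → 41/212
merge 25/212 + 41/212 → 33/106
merge 11/53 + 23/106 → 45/106
merge 14/53 + 33/106 → 61/106
merge 45/106 + 61/106 → 1
L = 21/212 + 41/212 + 33/106 + 45/106 + 61/106 + 1 = 138/53 ≈ 2.604 bits/symbol.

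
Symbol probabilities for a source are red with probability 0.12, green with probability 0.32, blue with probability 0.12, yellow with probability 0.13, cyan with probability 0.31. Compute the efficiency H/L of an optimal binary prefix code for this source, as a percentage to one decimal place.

96.7%

Entropy H = −Σ p log₂ p ≈ 2.1666 bits.
Huffman merges: 3/25+3/25→6/25; 13/100+6/25→37/100; 31/100+8/25→63/100; 37/100+63/100→1. L = 56/25 ≈ 2.2400.
Efficiency = H/L = 2.1666/2.2400 = 96.7%.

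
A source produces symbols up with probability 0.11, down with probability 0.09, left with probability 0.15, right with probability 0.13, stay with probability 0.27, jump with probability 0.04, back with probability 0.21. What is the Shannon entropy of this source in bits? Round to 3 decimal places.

2.625 bits

H = −Σ pᵢ log₂ pᵢ.
−0.11·log₂(0.11) = 0.3503
−0.09·log₂(0.09) = 0.3127
−0.15·log₂(0.15) = 0.4105
−0.13·log₂(0.13) = 0.3826
−0.27·log₂(0.27) = 0.5100
−0.04·log₂(0.04) = 0.1858
−0.21·log₂(0.21) = 0.4728
Sum ≈ 2.6247 → 2.625 bits.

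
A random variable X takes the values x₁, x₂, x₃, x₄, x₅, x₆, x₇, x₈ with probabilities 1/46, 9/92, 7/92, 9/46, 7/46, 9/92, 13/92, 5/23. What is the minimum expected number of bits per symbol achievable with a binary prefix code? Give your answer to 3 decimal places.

Repeatedly combine the two least-probable nodes; the expected code length is the sum of the merged weights.
merge 1/46 + 7/92 → 9/92
merge 9/92 + 9/92 → 9/46
merge 9/92 + 13/92 → 11/46
merge 7/46 + 9/46 → 8/23
merge 9/46 + 5/23 → 19/46
merge 11/46 + 8/23 → 27/46
merge 19/46 + 27/46 → 1
L = 9/92 + 9/46 + 11/46 + 8/23 + 19/46 + 27/46 + 1 = 265/92 ≈ 2.880 bits/symbol.

2.880 bits/symbol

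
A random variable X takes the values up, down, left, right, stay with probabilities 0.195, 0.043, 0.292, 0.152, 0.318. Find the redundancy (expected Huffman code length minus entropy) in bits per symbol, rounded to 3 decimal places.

Entropy H = −Σ p log₂ p ≈ 2.1124 bits.
Huffman merges: 43/1000+19/125→39/200; 39/200+39/200→39/100; 73/250+159/500→61/100; 39/100+61/100→1. L = 439/200 ≈ 2.1950.
L − H = 2.1950 − 2.1124 = 0.083 bits.

0.083 bits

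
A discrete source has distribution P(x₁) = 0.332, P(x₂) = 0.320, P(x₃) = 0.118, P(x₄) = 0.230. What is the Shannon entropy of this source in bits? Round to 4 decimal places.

1.9056 bits

H = −Σ pᵢ log₂ pᵢ.
−0.332·log₂(0.332) = 0.5281
−0.320·log₂(0.320) = 0.5260
−0.118·log₂(0.118) = 0.3638
−0.230·log₂(0.230) = 0.4877
Sum ≈ 1.9056 → 1.9056 bits.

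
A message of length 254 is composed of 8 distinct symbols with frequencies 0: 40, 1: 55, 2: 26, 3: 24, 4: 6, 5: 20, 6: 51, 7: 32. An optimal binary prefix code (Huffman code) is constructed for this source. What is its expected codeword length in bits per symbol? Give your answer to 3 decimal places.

2.882 bits/symbol

Probabilities are the counts divided by 254.
Repeatedly combine the two least-probable nodes; the expected code length is the sum of the merged weights.
merge 3/127 + 10/127 → 13/127
merge 12/127 + 13/127 → 25/127
merge 13/127 + 16/127 → 29/127
merge 20/127 + 25/127 → 45/127
merge 51/254 + 55/254 → 53/127
merge 29/127 + 45/127 → 74/127
merge 53/127 + 74/127 → 1
L = 13/127 + 25/127 + 29/127 + 45/127 + 53/127 + 74/127 + 1 = 366/127 ≈ 2.882 bits/symbol.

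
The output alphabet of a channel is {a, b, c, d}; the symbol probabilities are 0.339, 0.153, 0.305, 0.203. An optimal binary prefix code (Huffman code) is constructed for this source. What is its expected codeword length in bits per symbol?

2 bits/symbol

Repeatedly combine the two least-probable nodes; the expected code length is the sum of the merged weights.
merge 153/1000 + 203/1000 → 89/250
merge 61/200 + 339/1000 → 161/250
merge 89/250 + 161/250 → 1
L = 89/250 + 161/250 + 1 = 2 bits/symbol.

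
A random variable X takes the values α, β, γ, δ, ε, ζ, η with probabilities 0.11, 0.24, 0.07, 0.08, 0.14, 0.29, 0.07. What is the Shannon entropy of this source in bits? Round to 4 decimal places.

H = −Σ pᵢ log₂ pᵢ.
−0.11·log₂(0.11) = 0.3503
−0.24·log₂(0.24) = 0.4941
−0.07·log₂(0.07) = 0.2686
−0.08·log₂(0.08) = 0.2915
−0.14·log₂(0.14) = 0.3971
−0.29·log₂(0.29) = 0.5179
−0.07·log₂(0.07) = 0.2686
Sum ≈ 2.5881 → 2.5881 bits.

2.5881 bits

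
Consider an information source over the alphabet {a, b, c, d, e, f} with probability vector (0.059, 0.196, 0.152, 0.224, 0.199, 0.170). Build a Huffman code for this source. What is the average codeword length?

Repeatedly combine the two least-probable nodes; the expected code length is the sum of the merged weights.
merge 59/1000 + 19/125 → 211/1000
merge 17/100 + 49/250 → 183/500
merge 199/1000 + 211/1000 → 41/100
merge 28/125 + 183/500 → 59/100
merge 41/100 + 59/100 → 1
L = 211/1000 + 183/500 + 41/100 + 59/100 + 1 = 2577/1000 = 2.577 bits/symbol.

2.577 bits/symbol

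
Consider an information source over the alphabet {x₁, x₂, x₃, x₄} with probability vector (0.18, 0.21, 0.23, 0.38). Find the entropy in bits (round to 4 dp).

1.9363 bits

H = −Σ pᵢ log₂ pᵢ.
−0.18·log₂(0.18) = 0.4453
−0.21·log₂(0.21) = 0.4728
−0.23·log₂(0.23) = 0.4877
−0.38·log₂(0.38) = 0.5305
Sum ≈ 1.9363 → 1.9363 bits.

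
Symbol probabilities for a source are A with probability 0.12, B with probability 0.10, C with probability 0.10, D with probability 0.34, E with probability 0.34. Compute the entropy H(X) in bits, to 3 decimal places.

2.090 bits

H = −Σ pᵢ log₂ pᵢ.
−0.12·log₂(0.12) = 0.3671
−0.10·log₂(0.10) = 0.3322
−0.10·log₂(0.10) = 0.3322
−0.34·log₂(0.34) = 0.5292
−0.34·log₂(0.34) = 0.5292
Sum ≈ 2.0898 → 2.090 bits.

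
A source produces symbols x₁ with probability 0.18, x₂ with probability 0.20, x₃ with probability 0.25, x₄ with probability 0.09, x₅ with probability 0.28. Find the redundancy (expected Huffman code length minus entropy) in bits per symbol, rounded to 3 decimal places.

0.033 bits

Entropy H = −Σ p log₂ p ≈ 2.2366 bits.
Huffman merges: 9/100+9/50→27/100; 1/5+1/4→9/20; 27/100+7/25→11/20; 9/20+11/20→1. L = 227/100 ≈ 2.2700.
L − H = 2.2700 − 2.2366 = 0.033 bits.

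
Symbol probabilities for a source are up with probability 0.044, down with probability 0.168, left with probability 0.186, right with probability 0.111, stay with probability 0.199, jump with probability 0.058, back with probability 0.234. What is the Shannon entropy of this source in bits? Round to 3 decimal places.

H = −Σ pᵢ log₂ pᵢ.
−0.044·log₂(0.044) = 0.1983
−0.168·log₂(0.168) = 0.4323
−0.186·log₂(0.186) = 0.4514
−0.111·log₂(0.111) = 0.3520
−0.199·log₂(0.199) = 0.4635
−0.058·log₂(0.058) = 0.2383
−0.234·log₂(0.234) = 0.4903
Sum ≈ 2.6261 → 2.626 bits.

2.626 bits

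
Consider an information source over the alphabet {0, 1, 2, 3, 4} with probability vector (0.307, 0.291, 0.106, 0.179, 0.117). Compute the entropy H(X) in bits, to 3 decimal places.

H = −Σ pᵢ log₂ pᵢ.
−0.307·log₂(0.307) = 0.5230
−0.291·log₂(0.291) = 0.5182
−0.106·log₂(0.106) = 0.3432
−0.179·log₂(0.179) = 0.4443
−0.117·log₂(0.117) = 0.3622
Sum ≈ 2.1909 → 2.191 bits.

2.191 bits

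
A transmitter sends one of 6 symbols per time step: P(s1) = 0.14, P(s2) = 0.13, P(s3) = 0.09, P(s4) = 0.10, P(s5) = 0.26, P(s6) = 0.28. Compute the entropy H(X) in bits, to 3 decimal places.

H = −Σ pᵢ log₂ pᵢ.
−0.14·log₂(0.14) = 0.3971
−0.13·log₂(0.13) = 0.3826
−0.09·log₂(0.09) = 0.3127
−0.10·log₂(0.10) = 0.3322
−0.26·log₂(0.26) = 0.5053
−0.28·log₂(0.28) = 0.5142
Sum ≈ 2.4441 → 2.444 bits.

2.444 bits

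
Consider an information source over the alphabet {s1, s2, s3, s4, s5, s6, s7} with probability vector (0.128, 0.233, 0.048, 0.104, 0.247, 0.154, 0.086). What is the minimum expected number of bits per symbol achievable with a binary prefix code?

Repeatedly combine the two least-probable nodes; the expected code length is the sum of the merged weights.
merge 6/125 + 43/500 → 67/500
merge 13/125 + 16/125 → 29/125
merge 67/500 + 77/500 → 36/125
merge 29/125 + 233/1000 → 93/200
merge 247/1000 + 36/125 → 107/200
merge 93/200 + 107/200 → 1
L = 67/500 + 29/125 + 36/125 + 93/200 + 107/200 + 1 = 1327/500 = 2.654 bits/symbol.

2.654 bits/symbol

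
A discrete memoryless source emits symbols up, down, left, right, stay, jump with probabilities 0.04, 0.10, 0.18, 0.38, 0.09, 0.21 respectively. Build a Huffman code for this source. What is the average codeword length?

2.36 bits/symbol

Repeatedly combine the two least-probable nodes; the expected code length is the sum of the merged weights.
merge 1/25 + 9/100 → 13/100
merge 1/10 + 13/100 → 23/100
merge 9/50 + 21/100 → 39/100
merge 23/100 + 19/50 → 61/100
merge 39/100 + 61/100 → 1
L = 13/100 + 23/100 + 39/100 + 61/100 + 1 = 59/25 = 2.36 bits/symbol.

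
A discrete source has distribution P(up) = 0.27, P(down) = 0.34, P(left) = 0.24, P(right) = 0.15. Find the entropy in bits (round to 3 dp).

H = −Σ pᵢ log₂ pᵢ.
−0.27·log₂(0.27) = 0.5100
−0.34·log₂(0.34) = 0.5292
−0.24·log₂(0.24) = 0.4941
−0.15·log₂(0.15) = 0.4105
Sum ≈ 1.9439 → 1.944 bits.

1.944 bits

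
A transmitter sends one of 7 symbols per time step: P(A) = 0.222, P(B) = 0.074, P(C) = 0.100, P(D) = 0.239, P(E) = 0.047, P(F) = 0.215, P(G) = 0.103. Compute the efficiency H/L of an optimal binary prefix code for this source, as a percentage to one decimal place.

98.5%

Entropy H = −Σ p log₂ p ≈ 2.6076 bits.
Huffman merges: 47/1000+37/500→121/1000; 1/10+103/1000→203/1000; 121/1000+203/1000→81/250; 43/200+111/500→437/1000; 239/1000+81/250→563/1000; 437/1000+563/1000→1. L = 331/125 ≈ 2.6480.
Efficiency = H/L = 2.6076/2.6480 = 98.5%.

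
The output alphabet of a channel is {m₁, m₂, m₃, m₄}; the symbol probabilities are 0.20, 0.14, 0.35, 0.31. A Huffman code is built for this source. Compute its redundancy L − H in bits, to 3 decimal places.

0.075 bits

Entropy H = −Σ p log₂ p ≈ 1.9154 bits.
Huffman merges: 7/50+1/5→17/50; 31/100+17/50→13/20; 7/20+13/20→1. L = 199/100 ≈ 1.9900.
L − H = 1.9900 − 1.9154 = 0.075 bits.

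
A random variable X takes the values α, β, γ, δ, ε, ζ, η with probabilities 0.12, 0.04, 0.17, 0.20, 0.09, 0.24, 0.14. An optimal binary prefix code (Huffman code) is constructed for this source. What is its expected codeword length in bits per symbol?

2.69 bits/symbol

Repeatedly combine the two least-probable nodes; the expected code length is the sum of the merged weights.
merge 1/25 + 9/100 → 13/100
merge 3/25 + 13/100 → 1/4
merge 7/50 + 17/100 → 31/100
merge 1/5 + 6/25 → 11/25
merge 1/4 + 31/100 → 14/25
merge 11/25 + 14/25 → 1
L = 13/100 + 1/4 + 31/100 + 11/25 + 14/25 + 1 = 269/100 = 2.69 bits/symbol.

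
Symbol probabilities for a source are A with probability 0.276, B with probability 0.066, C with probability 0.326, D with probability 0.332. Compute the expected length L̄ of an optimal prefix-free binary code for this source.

Repeatedly combine the two least-probable nodes; the expected code length is the sum of the merged weights.
merge 33/500 + 69/250 → 171/500
merge 163/500 + 83/250 → 329/500
merge 171/500 + 329/500 → 1
L = 171/500 + 329/500 + 1 = 2 bits/symbol.

2 bits/symbol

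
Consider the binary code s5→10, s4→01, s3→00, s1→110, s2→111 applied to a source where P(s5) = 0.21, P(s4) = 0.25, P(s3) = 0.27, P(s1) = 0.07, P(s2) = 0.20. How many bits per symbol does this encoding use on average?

L̄ = Σ pᵢ·ℓᵢ = 0.21·2 + 0.25·2 + 0.27·2 + 0.07·3 + 0.20·3 = 2.27 bits/symbol.

2.27 bits/symbol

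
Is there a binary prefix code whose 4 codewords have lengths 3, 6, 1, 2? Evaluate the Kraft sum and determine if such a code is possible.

With common denominator 2^6 = 64: Σ 2^(−ℓᵢ) = 8/64 + 1/64 + 32/64 + 16/64 = 57/64 = 0.890625.
Kraft's inequality requires Σ ≤ 1; here Σ = 0.890625 ≤ 1, so such a prefix code exists.

0.890625; yes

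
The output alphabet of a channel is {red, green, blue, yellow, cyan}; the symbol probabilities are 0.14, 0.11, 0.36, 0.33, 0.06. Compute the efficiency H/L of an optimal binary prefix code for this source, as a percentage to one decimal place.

Entropy H = −Σ p log₂ p ≈ 2.0494 bits.
Huffman merges: 3/50+11/100→17/100; 7/50+17/100→31/100; 31/100+33/100→16/25; 9/25+16/25→1. L = 53/25 ≈ 2.1200.
Efficiency = H/L = 2.0494/2.1200 = 96.7%.

96.7%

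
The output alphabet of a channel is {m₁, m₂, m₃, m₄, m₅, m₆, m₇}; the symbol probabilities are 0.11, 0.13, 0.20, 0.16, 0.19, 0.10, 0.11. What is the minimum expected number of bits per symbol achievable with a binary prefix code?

2.8 bits/symbol

Repeatedly combine the two least-probable nodes; the expected code length is the sum of the merged weights.
merge 1/10 + 11/100 → 21/100
merge 11/100 + 13/100 → 6/25
merge 4/25 + 19/100 → 7/20
merge 1/5 + 21/100 → 41/100
merge 6/25 + 7/20 → 59/100
merge 41/100 + 59/100 → 1
L = 21/100 + 6/25 + 7/20 + 41/100 + 59/100 + 1 = 14/5 = 2.8 bits/symbol.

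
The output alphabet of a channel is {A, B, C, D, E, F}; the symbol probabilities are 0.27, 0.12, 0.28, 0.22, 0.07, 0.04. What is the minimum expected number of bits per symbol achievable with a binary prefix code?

2.34 bits/symbol

Repeatedly combine the two least-probable nodes; the expected code length is the sum of the merged weights.
merge 1/25 + 7/100 → 11/100
merge 11/100 + 3/25 → 23/100
merge 11/50 + 23/100 → 9/20
merge 27/100 + 7/25 → 11/20
merge 9/20 + 11/20 → 1
L = 11/100 + 23/100 + 9/20 + 11/20 + 1 = 117/50 = 2.34 bits/symbol.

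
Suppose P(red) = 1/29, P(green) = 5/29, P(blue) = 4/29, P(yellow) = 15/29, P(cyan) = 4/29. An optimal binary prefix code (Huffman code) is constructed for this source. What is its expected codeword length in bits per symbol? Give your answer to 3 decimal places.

1.966 bits/symbol

Repeatedly combine the two least-probable nodes; the expected code length is the sum of the merged weights.
merge 1/29 + 4/29 → 5/29
merge 4/29 + 5/29 → 9/29
merge 5/29 + 9/29 → 14/29
merge 14/29 + 15/29 → 1
L = 5/29 + 9/29 + 14/29 + 1 = 57/29 ≈ 1.966 bits/symbol.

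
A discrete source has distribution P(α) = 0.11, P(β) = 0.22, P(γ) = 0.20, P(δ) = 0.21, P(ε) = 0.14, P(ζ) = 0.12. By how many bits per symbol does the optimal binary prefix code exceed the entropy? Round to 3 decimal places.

0.038 bits

Entropy H = −Σ p log₂ p ≈ 2.5322 bits.
Huffman merges: 11/100+3/25→23/100; 7/50+1/5→17/50; 21/100+11/50→43/100; 23/100+17/50→57/100; 43/100+57/100→1. L = 257/100 ≈ 2.5700.
L − H = 2.5700 − 2.5322 = 0.038 bits.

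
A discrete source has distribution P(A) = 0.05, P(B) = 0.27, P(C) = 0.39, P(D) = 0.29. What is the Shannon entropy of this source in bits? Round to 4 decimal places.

H = −Σ pᵢ log₂ pᵢ.
−0.05·log₂(0.05) = 0.2161
−0.27·log₂(0.27) = 0.5100
−0.39·log₂(0.39) = 0.5298
−0.29·log₂(0.29) = 0.5179
Sum ≈ 1.7738 → 1.7738 bits.

1.7738 bits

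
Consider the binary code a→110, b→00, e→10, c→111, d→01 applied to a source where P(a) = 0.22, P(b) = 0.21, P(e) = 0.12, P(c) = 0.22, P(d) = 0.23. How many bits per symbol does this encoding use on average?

L̄ = Σ pᵢ·ℓᵢ = 0.22·3 + 0.21·2 + 0.12·2 + 0.22·3 + 0.23·2 = 2.44 bits/symbol.

2.44 bits/symbol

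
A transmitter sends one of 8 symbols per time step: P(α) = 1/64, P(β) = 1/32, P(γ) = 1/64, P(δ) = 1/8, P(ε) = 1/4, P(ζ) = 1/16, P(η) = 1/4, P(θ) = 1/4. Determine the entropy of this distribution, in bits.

Each probability is a power of 1/2, so log₂(1/p) is an integer.
H = Σ p·log₂(1/p) = 1/64·6 + 1/32·5 + 1/64·6 + 1/8·3 + 1/4·2 + 1/16·4 + 1/4·2 + 1/4·2 = 2.46875 bits.

2.46875 bits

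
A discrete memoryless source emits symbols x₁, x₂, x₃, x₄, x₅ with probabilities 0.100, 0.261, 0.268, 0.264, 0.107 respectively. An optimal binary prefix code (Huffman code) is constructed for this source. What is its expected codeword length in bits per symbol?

2.207 bits/symbol

Repeatedly combine the two least-probable nodes; the expected code length is the sum of the merged weights.
merge 1/10 + 107/1000 → 207/1000
merge 207/1000 + 261/1000 → 117/250
merge 33/125 + 67/250 → 133/250
merge 117/250 + 133/250 → 1
L = 207/1000 + 117/250 + 133/250 + 1 = 2207/1000 = 2.207 bits/symbol.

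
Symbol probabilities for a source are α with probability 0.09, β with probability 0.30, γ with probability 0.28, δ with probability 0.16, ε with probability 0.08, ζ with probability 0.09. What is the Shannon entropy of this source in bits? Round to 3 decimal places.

2.375 bits

H = −Σ pᵢ log₂ pᵢ.
−0.09·log₂(0.09) = 0.3127
−0.30·log₂(0.30) = 0.5211
−0.28·log₂(0.28) = 0.5142
−0.16·log₂(0.16) = 0.4230
−0.08·log₂(0.08) = 0.2915
−0.09·log₂(0.09) = 0.3127
Sum ≈ 2.3751 → 2.375 bits.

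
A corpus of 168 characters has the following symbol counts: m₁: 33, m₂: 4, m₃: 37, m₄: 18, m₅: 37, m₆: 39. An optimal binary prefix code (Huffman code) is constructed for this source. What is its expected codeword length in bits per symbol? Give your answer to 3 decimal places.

Probabilities are the counts divided by 168.
Repeatedly combine the two least-probable nodes; the expected code length is the sum of the merged weights.
merge 1/42 + 3/28 → 11/84
merge 11/84 + 11/56 → 55/168
merge 37/168 + 37/168 → 37/84
merge 13/56 + 55/168 → 47/84
merge 37/84 + 47/84 → 1
L = 11/84 + 55/168 + 37/84 + 47/84 + 1 = 59/24 ≈ 2.458 bits/symbol.

2.458 bits/symbol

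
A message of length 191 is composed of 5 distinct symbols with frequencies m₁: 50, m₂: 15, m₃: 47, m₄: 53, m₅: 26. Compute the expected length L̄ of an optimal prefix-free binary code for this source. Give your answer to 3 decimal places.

Probabilities are the counts divided by 191.
Repeatedly combine the two least-probable nodes; the expected code length is the sum of the merged weights.
merge 15/191 + 26/191 → 41/191
merge 41/191 + 47/191 → 88/191
merge 50/191 + 53/191 → 103/191
merge 88/191 + 103/191 → 1
L = 41/191 + 88/191 + 103/191 + 1 = 423/191 ≈ 2.215 bits/symbol.

2.215 bits/symbol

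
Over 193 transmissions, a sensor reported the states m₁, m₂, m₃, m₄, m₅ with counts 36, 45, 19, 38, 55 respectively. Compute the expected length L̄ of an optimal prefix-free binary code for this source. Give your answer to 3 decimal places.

2.285 bits/symbol

Probabilities are the counts divided by 193.
Repeatedly combine the two least-probable nodes; the expected code length is the sum of the merged weights.
merge 19/193 + 36/193 → 55/193
merge 38/193 + 45/193 → 83/193
merge 55/193 + 55/193 → 110/193
merge 83/193 + 110/193 → 1
L = 55/193 + 83/193 + 110/193 + 1 = 441/193 ≈ 2.285 bits/symbol.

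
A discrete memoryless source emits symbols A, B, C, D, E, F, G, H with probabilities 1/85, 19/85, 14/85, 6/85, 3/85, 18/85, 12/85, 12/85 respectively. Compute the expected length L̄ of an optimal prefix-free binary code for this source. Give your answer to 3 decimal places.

Repeatedly combine the two least-probable nodes; the expected code length is the sum of the merged weights.
merge 1/85 + 3/85 → 4/85
merge 4/85 + 6/85 → 2/17
merge 2/17 + 12/85 → 22/85
merge 12/85 + 14/85 → 26/85
merge 18/85 + 19/85 → 37/85
merge 22/85 + 26/85 → 48/85
merge 37/85 + 48/85 → 1
L = 4/85 + 2/17 + 22/85 + 26/85 + 37/85 + 48/85 + 1 = 232/85 ≈ 2.729 bits/symbol.

2.729 bits/symbol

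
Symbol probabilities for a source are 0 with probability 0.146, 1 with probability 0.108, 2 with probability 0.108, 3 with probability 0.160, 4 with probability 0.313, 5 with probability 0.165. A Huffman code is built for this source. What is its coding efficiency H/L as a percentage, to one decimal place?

98.1%

Entropy H = −Σ p log₂ p ≈ 2.4753 bits.
Huffman merges: 27/250+27/250→27/125; 73/500+4/25→153/500; 33/200+27/125→381/1000; 153/500+313/1000→619/1000; 381/1000+619/1000→1. L = 1261/500 ≈ 2.5220.
Efficiency = H/L = 2.4753/2.5220 = 98.1%.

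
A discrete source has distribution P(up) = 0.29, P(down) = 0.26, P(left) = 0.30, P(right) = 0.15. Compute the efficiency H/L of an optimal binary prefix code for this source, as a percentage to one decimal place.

97.7%

Entropy H = −Σ p log₂ p ≈ 1.9548 bits.
Huffman merges: 3/20+13/50→41/100; 29/100+3/10→59/100; 41/100+59/100→1. L = 2 ≈ 2.0000.
Efficiency = H/L = 1.9548/2.0000 = 97.7%.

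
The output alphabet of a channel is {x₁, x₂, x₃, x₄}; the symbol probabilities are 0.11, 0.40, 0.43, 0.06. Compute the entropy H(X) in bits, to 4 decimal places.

H = −Σ pᵢ log₂ pᵢ.
−0.11·log₂(0.11) = 0.3503
−0.40·log₂(0.40) = 0.5288
−0.43·log₂(0.43) = 0.5236
−0.06·log₂(0.06) = 0.2435
Sum ≈ 1.6462 → 1.6462 bits.

1.6462 bits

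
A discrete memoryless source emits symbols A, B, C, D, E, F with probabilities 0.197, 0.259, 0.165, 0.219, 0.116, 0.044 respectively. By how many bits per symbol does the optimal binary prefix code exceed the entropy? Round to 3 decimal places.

Entropy H = −Σ p log₂ p ≈ 2.4340 bits.
Huffman merges: 11/250+29/250→4/25; 4/25+33/200→13/40; 197/1000+219/1000→52/125; 259/1000+13/40→73/125; 52/125+73/125→1. L = 497/200 ≈ 2.4850.
L − H = 2.4850 − 2.4340 = 0.051 bits.

0.051 bits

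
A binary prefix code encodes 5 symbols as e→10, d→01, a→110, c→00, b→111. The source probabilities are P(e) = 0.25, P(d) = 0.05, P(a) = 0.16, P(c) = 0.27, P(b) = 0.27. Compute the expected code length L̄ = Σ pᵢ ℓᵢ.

L̄ = Σ pᵢ·ℓᵢ = 0.25·2 + 0.05·2 + 0.16·3 + 0.27·2 + 0.27·3 = 2.43 bits/symbol.

2.43 bits/symbol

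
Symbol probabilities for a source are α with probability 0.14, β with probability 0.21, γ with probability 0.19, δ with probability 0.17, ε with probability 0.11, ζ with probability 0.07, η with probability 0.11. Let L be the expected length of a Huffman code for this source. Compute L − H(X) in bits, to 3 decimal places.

Entropy H = −Σ p log₂ p ≈ 2.7289 bits.
Huffman merges: 7/100+11/100→9/50; 11/100+7/50→1/4; 17/100+9/50→7/20; 19/100+21/100→2/5; 1/4+7/20→3/5; 2/5+3/5→1. L = 139/50 ≈ 2.7800.
L − H = 2.7800 − 2.7289 = 0.051 bits.

0.051 bits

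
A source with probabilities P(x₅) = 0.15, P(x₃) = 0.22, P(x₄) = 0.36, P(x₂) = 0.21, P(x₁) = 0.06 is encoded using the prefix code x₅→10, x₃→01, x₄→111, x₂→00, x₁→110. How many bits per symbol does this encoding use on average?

L̄ = Σ pᵢ·ℓᵢ = 0.15·2 + 0.22·2 + 0.36·3 + 0.21·2 + 0.06·3 = 2.42 bits/symbol.

2.42 bits/symbol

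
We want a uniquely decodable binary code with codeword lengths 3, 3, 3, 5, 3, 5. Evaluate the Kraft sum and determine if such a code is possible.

With common denominator 2^5 = 32: Σ 2^(−ℓᵢ) = 4/32 + 4/32 + 4/32 + 1/32 + 4/32 + 1/32 = 18/32 = 0.5625.
Kraft's inequality requires Σ ≤ 1; here Σ = 0.5625 ≤ 1, so such a prefix code exists.

0.5625; yes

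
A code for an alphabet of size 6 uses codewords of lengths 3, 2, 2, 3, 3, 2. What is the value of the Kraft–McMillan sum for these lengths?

With common denominator 2^3 = 8: Σ 2^(−ℓᵢ) = 1/8 + 2/8 + 2/8 + 1/8 + 1/8 + 2/8 = 9/8 = 1.125.

1.125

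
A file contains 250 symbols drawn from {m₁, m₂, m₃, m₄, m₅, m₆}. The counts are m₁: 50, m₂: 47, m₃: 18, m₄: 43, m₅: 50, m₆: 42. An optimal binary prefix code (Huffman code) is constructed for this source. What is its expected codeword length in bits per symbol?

2.6 bits/symbol

Probabilities are the counts divided by 250.
Repeatedly combine the two least-probable nodes; the expected code length is the sum of the merged weights.
merge 9/125 + 21/125 → 6/25
merge 43/250 + 47/250 → 9/25
merge 1/5 + 1/5 → 2/5
merge 6/25 + 9/25 → 3/5
merge 2/5 + 3/5 → 1
L = 6/25 + 9/25 + 2/5 + 3/5 + 1 = 13/5 = 2.6 bits/symbol.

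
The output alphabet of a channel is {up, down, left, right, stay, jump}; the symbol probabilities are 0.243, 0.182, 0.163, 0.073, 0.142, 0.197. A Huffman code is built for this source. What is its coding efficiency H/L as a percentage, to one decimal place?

Entropy H = −Σ p log₂ p ≈ 2.5071 bits.
Huffman merges: 73/1000+71/500→43/200; 163/1000+91/500→69/200; 197/1000+43/200→103/250; 243/1000+69/200→147/250; 103/250+147/250→1. L = 64/25 ≈ 2.5600.
Efficiency = H/L = 2.5071/2.5600 = 97.9%.

97.9%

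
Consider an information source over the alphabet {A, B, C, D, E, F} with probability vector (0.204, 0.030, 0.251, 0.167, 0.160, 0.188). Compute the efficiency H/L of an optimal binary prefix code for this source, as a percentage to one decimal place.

95.4%

Entropy H = −Σ p log₂ p ≈ 2.4277 bits.
Huffman merges: 3/100+4/25→19/100; 167/1000+47/250→71/200; 19/100+51/250→197/500; 251/1000+71/200→303/500; 197/500+303/500→1. L = 509/200 ≈ 2.5450.
Efficiency = H/L = 2.4277/2.5450 = 95.4%.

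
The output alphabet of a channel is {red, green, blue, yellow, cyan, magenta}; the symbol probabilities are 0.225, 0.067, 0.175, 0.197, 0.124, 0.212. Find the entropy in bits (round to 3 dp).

2.495 bits

H = −Σ pᵢ log₂ pᵢ.
−0.225·log₂(0.225) = 0.4842
−0.067·log₂(0.067) = 0.2613
−0.175·log₂(0.175) = 0.4401
−0.197·log₂(0.197) = 0.4617
−0.124·log₂(0.124) = 0.3734
−0.212·log₂(0.212) = 0.4744
Sum ≈ 2.4951 → 2.495 bits.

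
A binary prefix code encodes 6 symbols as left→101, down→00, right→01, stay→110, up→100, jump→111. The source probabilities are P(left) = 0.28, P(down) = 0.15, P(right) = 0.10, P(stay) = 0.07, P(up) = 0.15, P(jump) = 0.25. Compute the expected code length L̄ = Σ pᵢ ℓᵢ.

2.75 bits/symbol

L̄ = Σ pᵢ·ℓᵢ = 0.28·3 + 0.15·2 + 0.10·2 + 0.07·3 + 0.15·3 + 0.25·3 = 2.75 bits/symbol.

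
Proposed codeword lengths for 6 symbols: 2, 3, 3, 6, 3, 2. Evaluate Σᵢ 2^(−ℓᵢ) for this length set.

0.890625

With common denominator 2^6 = 64: Σ 2^(−ℓᵢ) = 16/64 + 8/64 + 8/64 + 1/64 + 8/64 + 16/64 = 57/64 = 0.890625.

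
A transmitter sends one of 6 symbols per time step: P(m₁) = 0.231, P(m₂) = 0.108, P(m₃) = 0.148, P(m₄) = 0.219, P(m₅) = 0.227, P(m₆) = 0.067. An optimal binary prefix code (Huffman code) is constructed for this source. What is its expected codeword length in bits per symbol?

Repeatedly combine the two least-probable nodes; the expected code length is the sum of the merged weights.
merge 67/1000 + 27/250 → 7/40
merge 37/250 + 7/40 → 323/1000
merge 219/1000 + 227/1000 → 223/500
merge 231/1000 + 323/1000 → 277/500
merge 223/500 + 277/500 → 1
L = 7/40 + 323/1000 + 223/500 + 277/500 + 1 = 1249/500 = 2.498 bits/symbol.

2.498 bits/symbol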